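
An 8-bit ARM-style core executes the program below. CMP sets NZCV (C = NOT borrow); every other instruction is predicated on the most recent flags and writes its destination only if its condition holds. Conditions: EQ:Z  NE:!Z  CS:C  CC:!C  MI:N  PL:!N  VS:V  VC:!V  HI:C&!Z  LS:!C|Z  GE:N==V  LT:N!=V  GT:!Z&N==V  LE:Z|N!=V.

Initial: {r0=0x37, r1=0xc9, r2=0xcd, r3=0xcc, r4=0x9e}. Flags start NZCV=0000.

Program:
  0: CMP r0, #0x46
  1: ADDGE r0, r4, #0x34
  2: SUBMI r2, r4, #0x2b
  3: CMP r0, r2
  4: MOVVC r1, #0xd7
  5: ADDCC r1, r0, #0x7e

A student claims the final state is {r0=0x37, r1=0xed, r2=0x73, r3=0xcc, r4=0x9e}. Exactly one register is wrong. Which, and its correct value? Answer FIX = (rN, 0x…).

FIX = (r1, 0xb5)

[0] flags=1000 → (cmp)
[1] flags=1000 GE?F → skip
[2] flags=1000 MI?T → r2=0x73
[3] flags=1000 → (cmp)
[4] flags=1000 VC?T → r1=0xd7
[5] flags=1000 CC?T → r1=0xb5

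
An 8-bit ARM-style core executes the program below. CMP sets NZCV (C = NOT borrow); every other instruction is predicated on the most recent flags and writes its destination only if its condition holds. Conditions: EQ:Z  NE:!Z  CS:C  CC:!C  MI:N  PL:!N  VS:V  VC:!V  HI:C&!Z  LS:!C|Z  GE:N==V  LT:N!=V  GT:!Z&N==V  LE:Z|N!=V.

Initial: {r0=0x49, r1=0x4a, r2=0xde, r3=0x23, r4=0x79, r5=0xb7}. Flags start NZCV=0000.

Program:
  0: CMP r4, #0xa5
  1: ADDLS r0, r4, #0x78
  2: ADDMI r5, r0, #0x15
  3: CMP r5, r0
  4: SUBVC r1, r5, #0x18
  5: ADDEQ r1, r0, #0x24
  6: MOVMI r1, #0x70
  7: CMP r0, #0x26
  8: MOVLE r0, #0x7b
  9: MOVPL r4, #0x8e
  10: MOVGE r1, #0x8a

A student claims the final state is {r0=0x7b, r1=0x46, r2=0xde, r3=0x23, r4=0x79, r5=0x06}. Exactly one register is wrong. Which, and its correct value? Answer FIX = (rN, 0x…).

[0] flags=1001 → (cmp)
[1] flags=1001 LS?T → r0=0xf1
[2] flags=1001 MI?T → r5=0x06
[3] flags=0000 → (cmp)
[4] flags=0000 VC?T → r1=0xee
[5] flags=0000 EQ?F → skip
[6] flags=0000 MI?F → skip
[7] flags=1010 → (cmp)
[8] flags=1010 LE?T → r0=0x7b
[9] flags=1010 PL?F → skip
[10] flags=1010 GE?F → skip

FIX = (r1, 0xee)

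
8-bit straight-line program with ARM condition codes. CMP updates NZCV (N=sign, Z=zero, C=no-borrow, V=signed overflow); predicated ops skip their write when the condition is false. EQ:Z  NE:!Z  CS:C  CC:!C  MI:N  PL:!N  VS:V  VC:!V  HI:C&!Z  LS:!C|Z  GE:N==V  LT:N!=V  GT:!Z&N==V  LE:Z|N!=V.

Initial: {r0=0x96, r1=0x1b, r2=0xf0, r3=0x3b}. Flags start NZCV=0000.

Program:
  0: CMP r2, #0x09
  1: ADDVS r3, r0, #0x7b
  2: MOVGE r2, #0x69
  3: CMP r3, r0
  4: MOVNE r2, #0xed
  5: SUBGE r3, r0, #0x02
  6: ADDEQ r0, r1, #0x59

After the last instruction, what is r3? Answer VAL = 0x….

0: ✓ CMP  NZCV=1010
1: · ADDVS
2: · MOVGE
3: ✓ CMP  NZCV=1001
4: ✓ MOVNE  r2←0xed
5: ✓ SUBGE  r3←0x94
6: · ADDEQ

VAL = 0x94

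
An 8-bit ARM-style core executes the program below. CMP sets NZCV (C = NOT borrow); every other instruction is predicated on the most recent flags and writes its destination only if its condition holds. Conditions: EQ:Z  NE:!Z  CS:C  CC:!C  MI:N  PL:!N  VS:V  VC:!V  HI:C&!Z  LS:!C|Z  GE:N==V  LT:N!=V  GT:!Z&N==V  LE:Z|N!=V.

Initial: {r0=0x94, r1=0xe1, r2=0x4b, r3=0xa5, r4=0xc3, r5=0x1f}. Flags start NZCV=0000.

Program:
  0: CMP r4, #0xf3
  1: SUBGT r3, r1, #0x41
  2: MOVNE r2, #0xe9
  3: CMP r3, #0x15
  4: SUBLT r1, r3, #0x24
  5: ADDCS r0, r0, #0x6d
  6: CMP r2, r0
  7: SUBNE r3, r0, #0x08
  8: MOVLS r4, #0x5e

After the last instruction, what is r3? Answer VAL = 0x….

0: ✓ CMP  NZCV=1000
1: · SUBGT
2: ✓ MOVNE  r2←0xe9
3: ✓ CMP  NZCV=1010
4: ✓ SUBLT  r1←0x81
5: ✓ ADDCS  r0←0x01
6: ✓ CMP  NZCV=1010
7: ✓ SUBNE  r3←0xf9
8: · MOVLS

VAL = 0xf9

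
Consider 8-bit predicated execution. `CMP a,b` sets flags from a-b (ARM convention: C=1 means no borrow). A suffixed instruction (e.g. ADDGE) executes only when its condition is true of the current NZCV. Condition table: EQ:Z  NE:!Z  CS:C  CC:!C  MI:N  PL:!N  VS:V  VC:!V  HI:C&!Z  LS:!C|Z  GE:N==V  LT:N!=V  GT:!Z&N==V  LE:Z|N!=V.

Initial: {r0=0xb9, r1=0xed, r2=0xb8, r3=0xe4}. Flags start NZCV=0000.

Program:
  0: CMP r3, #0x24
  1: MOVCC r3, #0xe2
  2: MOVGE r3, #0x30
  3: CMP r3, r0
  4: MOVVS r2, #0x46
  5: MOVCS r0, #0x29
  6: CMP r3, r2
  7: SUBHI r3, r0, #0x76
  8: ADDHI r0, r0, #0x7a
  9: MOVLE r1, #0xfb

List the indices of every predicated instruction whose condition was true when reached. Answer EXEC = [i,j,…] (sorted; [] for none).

EXEC = [5,7,8]

[0] flags=1010 → (cmp)
[1] flags=1010 CC?F → skip
[2] flags=1010 GE?F → skip
[3] flags=0010 → (cmp)
[4] flags=0010 VS?F → skip
[5] flags=0010 CS?T → r0=0x29
[6] flags=0010 → (cmp)
[7] flags=0010 HI?T → r3=0xb3
[8] flags=0010 HI?T → r0=0xa3
[9] flags=0010 LE?F → skip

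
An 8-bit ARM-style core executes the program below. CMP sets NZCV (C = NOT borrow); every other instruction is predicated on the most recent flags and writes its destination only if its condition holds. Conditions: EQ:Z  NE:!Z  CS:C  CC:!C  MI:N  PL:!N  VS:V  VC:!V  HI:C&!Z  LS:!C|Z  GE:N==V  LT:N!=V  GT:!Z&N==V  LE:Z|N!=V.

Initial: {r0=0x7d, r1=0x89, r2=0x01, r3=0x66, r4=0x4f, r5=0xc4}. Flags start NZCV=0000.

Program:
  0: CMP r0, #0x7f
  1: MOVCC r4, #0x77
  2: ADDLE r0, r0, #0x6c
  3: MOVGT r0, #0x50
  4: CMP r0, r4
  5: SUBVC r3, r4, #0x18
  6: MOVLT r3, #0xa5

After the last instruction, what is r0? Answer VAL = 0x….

0: ✓ CMP  NZCV=1000
1: ✓ MOVCC  r4←0x77
2: ✓ ADDLE  r0←0xe9
3: · MOVGT
4: ✓ CMP  NZCV=0011
5: · SUBVC
6: ✓ MOVLT  r3←0xa5

VAL = 0xe9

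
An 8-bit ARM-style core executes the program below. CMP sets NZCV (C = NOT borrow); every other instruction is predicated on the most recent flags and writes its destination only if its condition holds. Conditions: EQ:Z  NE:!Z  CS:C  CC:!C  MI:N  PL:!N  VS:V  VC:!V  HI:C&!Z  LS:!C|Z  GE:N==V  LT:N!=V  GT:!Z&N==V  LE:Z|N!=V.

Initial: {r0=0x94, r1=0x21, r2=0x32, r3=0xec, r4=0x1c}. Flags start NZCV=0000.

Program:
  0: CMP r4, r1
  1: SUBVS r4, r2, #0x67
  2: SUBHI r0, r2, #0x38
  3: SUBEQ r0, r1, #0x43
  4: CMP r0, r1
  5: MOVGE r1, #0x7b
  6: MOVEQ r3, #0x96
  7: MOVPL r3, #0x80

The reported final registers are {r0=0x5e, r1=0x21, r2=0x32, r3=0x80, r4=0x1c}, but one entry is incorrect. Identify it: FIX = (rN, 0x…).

FIX = (r0, 0x94)

0: ✓ CMP  NZCV=1000
1: · SUBVS
2: · SUBHI
3: · SUBEQ
4: ✓ CMP  NZCV=0011
5: · MOVGE
6: · MOVEQ
7: ✓ MOVPL  r3←0x80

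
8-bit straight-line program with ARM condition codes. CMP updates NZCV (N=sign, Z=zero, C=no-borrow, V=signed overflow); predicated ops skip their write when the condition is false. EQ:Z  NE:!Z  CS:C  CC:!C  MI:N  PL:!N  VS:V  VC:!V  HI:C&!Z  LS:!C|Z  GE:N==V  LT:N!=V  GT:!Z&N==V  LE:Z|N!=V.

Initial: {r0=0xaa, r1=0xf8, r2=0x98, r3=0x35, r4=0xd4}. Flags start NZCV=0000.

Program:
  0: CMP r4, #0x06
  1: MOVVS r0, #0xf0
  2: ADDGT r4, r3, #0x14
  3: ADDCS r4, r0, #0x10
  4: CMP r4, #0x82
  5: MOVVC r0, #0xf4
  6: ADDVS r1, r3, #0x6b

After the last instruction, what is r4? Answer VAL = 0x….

[0] flags=1010 → (cmp)
[1] flags=1010 VS?F → skip
[2] flags=1010 GT?F → skip
[3] flags=1010 CS?T → r4=0xba
[4] flags=0010 → (cmp)
[5] flags=0010 VC?T → r0=0xf4
[6] flags=0010 VS?F → skip

VAL = 0xba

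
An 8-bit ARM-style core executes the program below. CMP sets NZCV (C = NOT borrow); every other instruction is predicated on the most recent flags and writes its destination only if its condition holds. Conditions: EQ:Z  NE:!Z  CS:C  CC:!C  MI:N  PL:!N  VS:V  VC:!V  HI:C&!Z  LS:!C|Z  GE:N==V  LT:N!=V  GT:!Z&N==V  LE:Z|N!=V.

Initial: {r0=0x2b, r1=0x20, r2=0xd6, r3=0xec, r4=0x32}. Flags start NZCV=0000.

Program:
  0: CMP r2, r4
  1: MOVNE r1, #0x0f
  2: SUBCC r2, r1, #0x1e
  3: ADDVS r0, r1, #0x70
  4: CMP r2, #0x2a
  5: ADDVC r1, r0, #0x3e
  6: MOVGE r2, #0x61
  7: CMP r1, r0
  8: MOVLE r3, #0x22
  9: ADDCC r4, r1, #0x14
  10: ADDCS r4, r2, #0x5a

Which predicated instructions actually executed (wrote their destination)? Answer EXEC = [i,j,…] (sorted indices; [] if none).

[0] flags=1010 → (cmp)
[1] flags=1010 NE?T → r1=0x0f
[2] flags=1010 CC?F → skip
[3] flags=1010 VS?F → skip
[4] flags=1010 → (cmp)
[5] flags=1010 VC?T → r1=0x69
[6] flags=1010 GE?F → skip
[7] flags=0010 → (cmp)
[8] flags=0010 LE?F → skip
[9] flags=0010 CC?F → skip
[10] flags=0010 CS?T → r4=0x30

EXEC = [1,5,10]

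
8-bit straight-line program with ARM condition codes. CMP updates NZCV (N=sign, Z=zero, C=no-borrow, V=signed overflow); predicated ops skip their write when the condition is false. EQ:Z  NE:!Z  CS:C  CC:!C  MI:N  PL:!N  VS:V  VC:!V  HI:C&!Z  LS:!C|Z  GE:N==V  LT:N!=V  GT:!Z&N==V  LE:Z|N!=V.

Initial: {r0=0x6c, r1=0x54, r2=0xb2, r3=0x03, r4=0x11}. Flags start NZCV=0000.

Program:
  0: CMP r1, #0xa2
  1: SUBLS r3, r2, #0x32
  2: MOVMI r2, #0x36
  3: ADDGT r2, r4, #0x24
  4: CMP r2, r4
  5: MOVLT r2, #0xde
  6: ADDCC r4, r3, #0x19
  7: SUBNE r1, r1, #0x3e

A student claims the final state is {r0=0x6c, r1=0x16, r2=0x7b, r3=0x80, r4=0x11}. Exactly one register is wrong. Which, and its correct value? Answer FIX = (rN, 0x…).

[0] flags=1001 → (cmp)
[1] flags=1001 LS?T → r3=0x80
[2] flags=1001 MI?T → r2=0x36
[3] flags=1001 GT?T → r2=0x35
[4] flags=0010 → (cmp)
[5] flags=0010 LT?F → skip
[6] flags=0010 CC?F → skip
[7] flags=0010 NE?T → r1=0x16

FIX = (r2, 0x35)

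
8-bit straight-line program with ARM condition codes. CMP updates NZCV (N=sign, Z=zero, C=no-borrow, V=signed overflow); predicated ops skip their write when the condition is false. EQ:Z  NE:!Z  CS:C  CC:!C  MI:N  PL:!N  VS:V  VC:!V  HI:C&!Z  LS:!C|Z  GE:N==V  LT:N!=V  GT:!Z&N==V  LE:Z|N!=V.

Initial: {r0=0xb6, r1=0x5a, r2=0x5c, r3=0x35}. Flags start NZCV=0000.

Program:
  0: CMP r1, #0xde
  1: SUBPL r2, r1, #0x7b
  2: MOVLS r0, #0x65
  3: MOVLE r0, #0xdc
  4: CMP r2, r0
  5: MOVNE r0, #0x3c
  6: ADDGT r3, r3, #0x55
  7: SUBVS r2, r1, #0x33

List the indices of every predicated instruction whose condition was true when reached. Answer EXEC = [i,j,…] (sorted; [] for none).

0: ✓ CMP  NZCV=0000
1: ✓ SUBPL  r2←0xdf
2: ✓ MOVLS  r0←0x65
3: · MOVLE
4: ✓ CMP  NZCV=0011
5: ✓ MOVNE  r0←0x3c
6: · ADDGT
7: ✓ SUBVS  r2←0x27

EXEC = [1,2,5,7]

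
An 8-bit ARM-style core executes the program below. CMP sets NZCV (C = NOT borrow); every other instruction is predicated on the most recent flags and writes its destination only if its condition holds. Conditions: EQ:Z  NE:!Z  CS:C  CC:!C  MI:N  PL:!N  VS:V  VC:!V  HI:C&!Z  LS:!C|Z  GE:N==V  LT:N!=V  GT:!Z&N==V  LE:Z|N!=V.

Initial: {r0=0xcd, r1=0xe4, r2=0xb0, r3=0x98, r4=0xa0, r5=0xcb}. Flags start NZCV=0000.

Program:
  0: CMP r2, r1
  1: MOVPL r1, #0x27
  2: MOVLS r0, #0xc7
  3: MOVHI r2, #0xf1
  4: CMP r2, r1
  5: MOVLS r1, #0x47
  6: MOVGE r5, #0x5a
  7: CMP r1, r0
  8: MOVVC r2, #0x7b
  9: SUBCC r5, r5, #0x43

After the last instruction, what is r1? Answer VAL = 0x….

VAL = 0x47

0: ✓ CMP  NZCV=1000
1: · MOVPL
2: ✓ MOVLS  r0←0xc7
3: · MOVHI
4: ✓ CMP  NZCV=1000
5: ✓ MOVLS  r1←0x47
6: · MOVGE
7: ✓ CMP  NZCV=1001
8: · MOVVC
9: ✓ SUBCC  r5←0x88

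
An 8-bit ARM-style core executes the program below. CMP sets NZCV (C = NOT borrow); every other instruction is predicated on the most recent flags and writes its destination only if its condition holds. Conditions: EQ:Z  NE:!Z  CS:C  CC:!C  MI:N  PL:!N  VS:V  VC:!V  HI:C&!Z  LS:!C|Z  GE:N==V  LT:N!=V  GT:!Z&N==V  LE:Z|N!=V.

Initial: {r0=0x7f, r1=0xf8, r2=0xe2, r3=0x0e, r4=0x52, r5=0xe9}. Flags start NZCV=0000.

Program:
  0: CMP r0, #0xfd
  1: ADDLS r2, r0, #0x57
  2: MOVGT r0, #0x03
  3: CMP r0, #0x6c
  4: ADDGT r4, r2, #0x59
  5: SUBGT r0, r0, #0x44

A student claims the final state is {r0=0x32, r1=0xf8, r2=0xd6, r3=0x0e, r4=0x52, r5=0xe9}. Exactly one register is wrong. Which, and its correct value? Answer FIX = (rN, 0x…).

0: ✓ CMP  NZCV=1001
1: ✓ ADDLS  r2←0xd6
2: ✓ MOVGT  r0←0x03
3: ✓ CMP  NZCV=1000
4: · ADDGT
5: · SUBGT

FIX = (r0, 0x03)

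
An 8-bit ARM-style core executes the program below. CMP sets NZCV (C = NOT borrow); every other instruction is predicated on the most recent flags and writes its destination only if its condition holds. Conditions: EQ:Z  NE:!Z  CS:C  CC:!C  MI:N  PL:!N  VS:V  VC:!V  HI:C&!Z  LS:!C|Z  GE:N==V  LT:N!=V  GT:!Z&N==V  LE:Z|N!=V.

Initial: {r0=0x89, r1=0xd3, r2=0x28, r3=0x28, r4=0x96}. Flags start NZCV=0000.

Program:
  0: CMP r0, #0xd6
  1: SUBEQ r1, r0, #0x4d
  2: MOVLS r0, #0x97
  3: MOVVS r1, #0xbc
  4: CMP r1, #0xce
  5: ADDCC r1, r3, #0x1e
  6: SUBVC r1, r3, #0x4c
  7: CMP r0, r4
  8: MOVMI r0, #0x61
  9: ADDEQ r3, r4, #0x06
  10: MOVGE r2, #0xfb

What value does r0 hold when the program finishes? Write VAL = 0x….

VAL = 0x97

0: ✓ CMP  NZCV=1000
1: · SUBEQ
2: ✓ MOVLS  r0←0x97
3: · MOVVS
4: ✓ CMP  NZCV=0010
5: · ADDCC
6: ✓ SUBVC  r1←0xdc
7: ✓ CMP  NZCV=0010
8: · MOVMI
9: · ADDEQ
10: ✓ MOVGE  r2←0xfb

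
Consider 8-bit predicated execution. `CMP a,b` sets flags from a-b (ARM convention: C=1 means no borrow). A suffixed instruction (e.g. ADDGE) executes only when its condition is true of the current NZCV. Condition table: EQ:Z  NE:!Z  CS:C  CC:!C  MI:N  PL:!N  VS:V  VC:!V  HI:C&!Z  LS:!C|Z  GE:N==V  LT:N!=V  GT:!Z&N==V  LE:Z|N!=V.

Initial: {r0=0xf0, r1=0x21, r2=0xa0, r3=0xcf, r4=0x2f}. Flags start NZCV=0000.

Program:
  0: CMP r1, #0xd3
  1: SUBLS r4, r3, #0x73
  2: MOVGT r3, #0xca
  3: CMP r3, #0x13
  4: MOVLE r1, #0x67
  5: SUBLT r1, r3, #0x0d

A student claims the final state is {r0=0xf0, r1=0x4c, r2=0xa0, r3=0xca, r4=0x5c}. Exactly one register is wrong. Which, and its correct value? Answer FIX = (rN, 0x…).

FIX = (r1, 0xbd)

[0] flags=0000 → (cmp)
[1] flags=0000 LS?T → r4=0x5c
[2] flags=0000 GT?T → r3=0xca
[3] flags=1010 → (cmp)
[4] flags=1010 LE?T → r1=0x67
[5] flags=1010 LT?T → r1=0xbd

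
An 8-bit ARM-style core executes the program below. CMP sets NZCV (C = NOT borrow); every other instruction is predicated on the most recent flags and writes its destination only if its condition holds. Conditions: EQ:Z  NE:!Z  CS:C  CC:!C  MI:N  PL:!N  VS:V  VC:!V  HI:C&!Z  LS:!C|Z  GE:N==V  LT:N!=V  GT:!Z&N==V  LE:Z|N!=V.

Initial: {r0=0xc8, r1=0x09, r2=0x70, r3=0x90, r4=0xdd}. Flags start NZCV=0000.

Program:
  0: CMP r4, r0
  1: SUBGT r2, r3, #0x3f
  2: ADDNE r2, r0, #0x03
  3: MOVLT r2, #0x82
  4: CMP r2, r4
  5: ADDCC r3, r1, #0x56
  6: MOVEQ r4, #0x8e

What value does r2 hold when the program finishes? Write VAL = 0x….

VAL = 0xcb

0: ✓ CMP  NZCV=0010
1: ✓ SUBGT  r2←0x51
2: ✓ ADDNE  r2←0xcb
3: · MOVLT
4: ✓ CMP  NZCV=1000
5: ✓ ADDCC  r3←0x5f
6: · MOVEQ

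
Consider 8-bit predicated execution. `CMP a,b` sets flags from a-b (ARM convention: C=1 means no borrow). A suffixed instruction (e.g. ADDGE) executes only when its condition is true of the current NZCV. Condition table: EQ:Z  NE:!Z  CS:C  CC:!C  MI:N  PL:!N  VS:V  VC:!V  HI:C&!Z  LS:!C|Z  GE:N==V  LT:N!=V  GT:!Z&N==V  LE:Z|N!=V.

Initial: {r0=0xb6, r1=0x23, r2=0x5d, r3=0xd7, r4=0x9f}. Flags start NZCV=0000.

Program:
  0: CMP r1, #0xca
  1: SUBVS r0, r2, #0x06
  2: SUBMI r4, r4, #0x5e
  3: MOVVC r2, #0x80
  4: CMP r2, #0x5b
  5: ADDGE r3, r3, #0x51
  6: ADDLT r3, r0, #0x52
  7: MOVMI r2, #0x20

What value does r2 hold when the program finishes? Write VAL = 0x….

VAL = 0x80

[0] flags=0000 → (cmp)
[1] flags=0000 VS?F → skip
[2] flags=0000 MI?F → skip
[3] flags=0000 VC?T → r2=0x80
[4] flags=0011 → (cmp)
[5] flags=0011 GE?F → skip
[6] flags=0011 LT?T → r3=0x08
[7] flags=0011 MI?F → skip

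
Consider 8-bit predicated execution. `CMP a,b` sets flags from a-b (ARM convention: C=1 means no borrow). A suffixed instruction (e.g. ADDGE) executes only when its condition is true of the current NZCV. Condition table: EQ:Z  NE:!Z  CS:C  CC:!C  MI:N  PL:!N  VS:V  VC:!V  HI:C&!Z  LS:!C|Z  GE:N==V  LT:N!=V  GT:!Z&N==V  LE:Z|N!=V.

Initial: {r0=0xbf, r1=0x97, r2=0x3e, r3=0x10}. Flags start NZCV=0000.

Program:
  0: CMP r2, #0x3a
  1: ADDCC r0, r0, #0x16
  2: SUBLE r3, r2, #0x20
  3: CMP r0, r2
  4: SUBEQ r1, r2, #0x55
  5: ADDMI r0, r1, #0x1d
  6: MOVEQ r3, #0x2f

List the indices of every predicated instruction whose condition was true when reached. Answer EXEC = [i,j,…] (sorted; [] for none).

EXEC = [5]

[0] flags=0010 → (cmp)
[1] flags=0010 CC?F → skip
[2] flags=0010 LE?F → skip
[3] flags=1010 → (cmp)
[4] flags=1010 EQ?F → skip
[5] flags=1010 MI?T → r0=0xb4
[6] flags=1010 EQ?F → skip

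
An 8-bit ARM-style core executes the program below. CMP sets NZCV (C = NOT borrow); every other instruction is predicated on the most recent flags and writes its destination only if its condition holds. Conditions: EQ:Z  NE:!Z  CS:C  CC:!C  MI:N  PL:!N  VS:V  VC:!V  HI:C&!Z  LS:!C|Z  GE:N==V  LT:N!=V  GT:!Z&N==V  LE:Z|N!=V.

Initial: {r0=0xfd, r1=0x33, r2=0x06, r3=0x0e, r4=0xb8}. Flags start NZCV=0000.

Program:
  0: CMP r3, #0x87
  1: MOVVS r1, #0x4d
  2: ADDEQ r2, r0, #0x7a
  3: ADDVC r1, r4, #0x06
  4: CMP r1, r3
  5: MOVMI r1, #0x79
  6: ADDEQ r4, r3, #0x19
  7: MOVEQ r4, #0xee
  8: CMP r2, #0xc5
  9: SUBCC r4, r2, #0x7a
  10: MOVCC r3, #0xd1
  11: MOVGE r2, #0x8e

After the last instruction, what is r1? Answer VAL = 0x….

VAL = 0x4d

[0] flags=1001 → (cmp)
[1] flags=1001 VS?T → r1=0x4d
[2] flags=1001 EQ?F → skip
[3] flags=1001 VC?F → skip
[4] flags=0010 → (cmp)
[5] flags=0010 MI?F → skip
[6] flags=0010 EQ?F → skip
[7] flags=0010 EQ?F → skip
[8] flags=0000 → (cmp)
[9] flags=0000 CC?T → r4=0x8c
[10] flags=0000 CC?T → r3=0xd1
[11] flags=0000 GE?T → r2=0x8e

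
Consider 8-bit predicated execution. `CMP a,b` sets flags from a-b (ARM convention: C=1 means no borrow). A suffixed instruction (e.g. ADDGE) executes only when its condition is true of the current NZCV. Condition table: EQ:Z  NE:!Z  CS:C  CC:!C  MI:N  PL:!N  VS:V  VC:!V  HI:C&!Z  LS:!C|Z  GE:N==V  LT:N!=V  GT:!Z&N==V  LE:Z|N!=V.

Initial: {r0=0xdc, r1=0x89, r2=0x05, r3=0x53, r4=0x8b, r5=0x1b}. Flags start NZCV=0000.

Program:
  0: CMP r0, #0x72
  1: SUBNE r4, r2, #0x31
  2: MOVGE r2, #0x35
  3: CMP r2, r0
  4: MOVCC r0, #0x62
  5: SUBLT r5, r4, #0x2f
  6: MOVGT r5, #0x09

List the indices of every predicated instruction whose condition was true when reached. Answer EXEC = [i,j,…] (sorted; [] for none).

EXEC = [1,4,6]

0: ✓ CMP  NZCV=0011
1: ✓ SUBNE  r4←0xd4
2: · MOVGE
3: ✓ CMP  NZCV=0000
4: ✓ MOVCC  r0←0x62
5: · SUBLT
6: ✓ MOVGT  r5←0x09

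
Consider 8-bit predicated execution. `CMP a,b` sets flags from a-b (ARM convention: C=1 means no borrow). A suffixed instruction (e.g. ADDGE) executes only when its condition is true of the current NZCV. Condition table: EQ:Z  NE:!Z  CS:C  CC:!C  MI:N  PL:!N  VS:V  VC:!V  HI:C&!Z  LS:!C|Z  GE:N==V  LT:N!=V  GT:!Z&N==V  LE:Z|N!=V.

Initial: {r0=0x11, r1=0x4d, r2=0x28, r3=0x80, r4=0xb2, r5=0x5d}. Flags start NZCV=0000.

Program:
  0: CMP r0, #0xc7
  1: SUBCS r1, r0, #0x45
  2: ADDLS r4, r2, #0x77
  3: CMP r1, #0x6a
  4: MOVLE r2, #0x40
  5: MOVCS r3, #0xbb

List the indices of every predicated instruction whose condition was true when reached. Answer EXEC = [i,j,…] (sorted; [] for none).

EXEC = [2,4]

0: ✓ CMP  NZCV=0000
1: · SUBCS
2: ✓ ADDLS  r4←0x9f
3: ✓ CMP  NZCV=1000
4: ✓ MOVLE  r2←0x40
5: · MOVCS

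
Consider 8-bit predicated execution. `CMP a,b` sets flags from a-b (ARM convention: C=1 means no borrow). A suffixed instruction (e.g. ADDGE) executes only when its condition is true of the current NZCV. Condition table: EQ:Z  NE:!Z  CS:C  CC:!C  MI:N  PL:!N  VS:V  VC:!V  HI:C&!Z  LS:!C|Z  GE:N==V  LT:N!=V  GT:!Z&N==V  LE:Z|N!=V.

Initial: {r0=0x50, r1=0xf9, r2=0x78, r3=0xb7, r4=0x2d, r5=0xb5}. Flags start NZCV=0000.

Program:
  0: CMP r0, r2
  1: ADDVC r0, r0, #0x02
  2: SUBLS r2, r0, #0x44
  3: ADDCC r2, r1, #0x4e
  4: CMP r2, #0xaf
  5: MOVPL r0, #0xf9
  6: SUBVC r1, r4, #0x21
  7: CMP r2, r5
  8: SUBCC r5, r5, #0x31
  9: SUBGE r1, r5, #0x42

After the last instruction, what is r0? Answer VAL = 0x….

0: ✓ CMP  NZCV=1000
1: ✓ ADDVC  r0←0x52
2: ✓ SUBLS  r2←0x0e
3: ✓ ADDCC  r2←0x47
4: ✓ CMP  NZCV=1001
5: · MOVPL
6: · SUBVC
7: ✓ CMP  NZCV=1001
8: ✓ SUBCC  r5←0x84
9: ✓ SUBGE  r1←0x42

VAL = 0x52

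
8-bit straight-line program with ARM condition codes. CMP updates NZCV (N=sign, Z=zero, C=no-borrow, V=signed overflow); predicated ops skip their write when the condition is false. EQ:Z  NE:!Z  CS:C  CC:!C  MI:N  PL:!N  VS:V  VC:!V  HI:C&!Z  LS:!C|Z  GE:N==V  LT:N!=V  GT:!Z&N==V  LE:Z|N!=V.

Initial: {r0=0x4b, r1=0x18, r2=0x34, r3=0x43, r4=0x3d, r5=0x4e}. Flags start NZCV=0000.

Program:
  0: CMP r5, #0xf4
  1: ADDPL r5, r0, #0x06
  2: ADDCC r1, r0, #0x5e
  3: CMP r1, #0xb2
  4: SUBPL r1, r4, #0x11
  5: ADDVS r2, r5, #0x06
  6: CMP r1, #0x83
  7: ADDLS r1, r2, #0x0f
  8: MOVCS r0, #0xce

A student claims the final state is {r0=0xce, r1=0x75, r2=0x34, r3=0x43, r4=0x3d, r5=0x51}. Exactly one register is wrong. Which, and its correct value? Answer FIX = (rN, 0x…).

FIX = (r1, 0xa9)

0: ✓ CMP  NZCV=0000
1: ✓ ADDPL  r5←0x51
2: ✓ ADDCC  r1←0xa9
3: ✓ CMP  NZCV=1000
4: · SUBPL
5: · ADDVS
6: ✓ CMP  NZCV=0010
7: · ADDLS
8: ✓ MOVCS  r0←0xce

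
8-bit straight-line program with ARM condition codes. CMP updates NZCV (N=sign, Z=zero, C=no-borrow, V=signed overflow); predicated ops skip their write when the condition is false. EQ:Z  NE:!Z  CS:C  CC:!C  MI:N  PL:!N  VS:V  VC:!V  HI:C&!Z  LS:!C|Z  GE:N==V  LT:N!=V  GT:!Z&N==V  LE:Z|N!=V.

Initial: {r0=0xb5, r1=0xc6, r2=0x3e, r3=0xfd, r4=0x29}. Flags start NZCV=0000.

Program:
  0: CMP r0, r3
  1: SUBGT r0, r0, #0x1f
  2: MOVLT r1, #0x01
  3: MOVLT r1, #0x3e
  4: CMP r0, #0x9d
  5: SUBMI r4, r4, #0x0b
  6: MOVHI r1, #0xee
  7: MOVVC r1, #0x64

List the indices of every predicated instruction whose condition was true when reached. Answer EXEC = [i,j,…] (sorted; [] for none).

EXEC = [2,3,6,7]

0: ✓ CMP  NZCV=1000
1: · SUBGT
2: ✓ MOVLT  r1←0x01
3: ✓ MOVLT  r1←0x3e
4: ✓ CMP  NZCV=0010
5: · SUBMI
6: ✓ MOVHI  r1←0xee
7: ✓ MOVVC  r1←0x64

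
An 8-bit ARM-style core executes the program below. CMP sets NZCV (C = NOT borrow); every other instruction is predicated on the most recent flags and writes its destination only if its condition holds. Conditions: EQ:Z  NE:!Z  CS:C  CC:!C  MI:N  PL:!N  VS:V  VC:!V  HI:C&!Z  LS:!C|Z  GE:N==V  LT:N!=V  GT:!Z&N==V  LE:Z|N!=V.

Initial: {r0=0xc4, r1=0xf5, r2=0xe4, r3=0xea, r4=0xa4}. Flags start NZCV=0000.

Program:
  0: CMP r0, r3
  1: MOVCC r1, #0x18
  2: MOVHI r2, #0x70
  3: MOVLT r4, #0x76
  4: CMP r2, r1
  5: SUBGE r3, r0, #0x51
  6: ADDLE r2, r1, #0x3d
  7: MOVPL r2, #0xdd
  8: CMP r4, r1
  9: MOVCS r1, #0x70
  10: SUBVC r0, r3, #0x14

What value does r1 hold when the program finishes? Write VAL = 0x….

0: ✓ CMP  NZCV=1000
1: ✓ MOVCC  r1←0x18
2: · MOVHI
3: ✓ MOVLT  r4←0x76
4: ✓ CMP  NZCV=1010
5: · SUBGE
6: ✓ ADDLE  r2←0x55
7: · MOVPL
8: ✓ CMP  NZCV=0010
9: ✓ MOVCS  r1←0x70
10: ✓ SUBVC  r0←0xd6

VAL = 0x70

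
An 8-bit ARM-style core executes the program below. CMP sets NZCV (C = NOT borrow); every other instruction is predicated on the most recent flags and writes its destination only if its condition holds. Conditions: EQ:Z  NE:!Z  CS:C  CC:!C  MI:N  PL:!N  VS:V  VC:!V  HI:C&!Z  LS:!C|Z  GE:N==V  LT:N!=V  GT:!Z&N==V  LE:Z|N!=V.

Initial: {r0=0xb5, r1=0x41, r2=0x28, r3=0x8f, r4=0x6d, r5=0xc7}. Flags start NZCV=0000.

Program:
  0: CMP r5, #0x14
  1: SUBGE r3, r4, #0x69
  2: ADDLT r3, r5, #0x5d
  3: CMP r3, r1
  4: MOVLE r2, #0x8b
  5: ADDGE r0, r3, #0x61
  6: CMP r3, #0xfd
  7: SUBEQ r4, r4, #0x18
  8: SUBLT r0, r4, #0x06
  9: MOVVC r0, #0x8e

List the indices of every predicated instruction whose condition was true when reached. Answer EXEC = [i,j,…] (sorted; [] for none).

0: ✓ CMP  NZCV=1010
1: · SUBGE
2: ✓ ADDLT  r3←0x24
3: ✓ CMP  NZCV=1000
4: ✓ MOVLE  r2←0x8b
5: · ADDGE
6: ✓ CMP  NZCV=0000
7: · SUBEQ
8: · SUBLT
9: ✓ MOVVC  r0←0x8e

EXEC = [2,4,9]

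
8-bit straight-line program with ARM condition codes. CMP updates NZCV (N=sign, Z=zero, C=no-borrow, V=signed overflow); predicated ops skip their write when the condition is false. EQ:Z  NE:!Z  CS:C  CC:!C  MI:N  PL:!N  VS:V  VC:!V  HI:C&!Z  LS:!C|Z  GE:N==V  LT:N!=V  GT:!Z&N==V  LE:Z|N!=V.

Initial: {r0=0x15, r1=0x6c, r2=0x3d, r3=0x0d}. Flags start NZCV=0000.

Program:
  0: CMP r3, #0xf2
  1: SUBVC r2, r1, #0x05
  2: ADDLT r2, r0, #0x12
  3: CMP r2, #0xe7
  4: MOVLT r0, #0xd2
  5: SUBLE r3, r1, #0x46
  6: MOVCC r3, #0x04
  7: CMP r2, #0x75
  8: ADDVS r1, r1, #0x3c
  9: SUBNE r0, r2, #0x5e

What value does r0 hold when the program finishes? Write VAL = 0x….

VAL = 0x09

[0] flags=0000 → (cmp)
[1] flags=0000 VC?T → r2=0x67
[2] flags=0000 LT?F → skip
[3] flags=1001 → (cmp)
[4] flags=1001 LT?F → skip
[5] flags=1001 LE?F → skip
[6] flags=1001 CC?T → r3=0x04
[7] flags=1000 → (cmp)
[8] flags=1000 VS?F → skip
[9] flags=1000 NE?T → r0=0x09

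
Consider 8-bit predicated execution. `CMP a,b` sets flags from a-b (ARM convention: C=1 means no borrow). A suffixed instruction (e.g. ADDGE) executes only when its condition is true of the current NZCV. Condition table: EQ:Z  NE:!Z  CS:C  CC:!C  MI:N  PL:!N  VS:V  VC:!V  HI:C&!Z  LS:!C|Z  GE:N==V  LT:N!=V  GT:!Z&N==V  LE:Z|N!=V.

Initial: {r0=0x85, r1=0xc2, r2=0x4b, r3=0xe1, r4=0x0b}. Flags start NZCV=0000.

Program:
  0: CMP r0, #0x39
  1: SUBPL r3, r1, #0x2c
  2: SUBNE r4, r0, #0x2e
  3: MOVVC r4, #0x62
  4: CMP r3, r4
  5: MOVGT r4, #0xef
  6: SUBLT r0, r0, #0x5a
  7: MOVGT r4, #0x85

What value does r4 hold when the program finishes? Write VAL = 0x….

VAL = 0x57

0: ✓ CMP  NZCV=0011
1: ✓ SUBPL  r3←0x96
2: ✓ SUBNE  r4←0x57
3: · MOVVC
4: ✓ CMP  NZCV=0011
5: · MOVGT
6: ✓ SUBLT  r0←0x2b
7: · MOVGT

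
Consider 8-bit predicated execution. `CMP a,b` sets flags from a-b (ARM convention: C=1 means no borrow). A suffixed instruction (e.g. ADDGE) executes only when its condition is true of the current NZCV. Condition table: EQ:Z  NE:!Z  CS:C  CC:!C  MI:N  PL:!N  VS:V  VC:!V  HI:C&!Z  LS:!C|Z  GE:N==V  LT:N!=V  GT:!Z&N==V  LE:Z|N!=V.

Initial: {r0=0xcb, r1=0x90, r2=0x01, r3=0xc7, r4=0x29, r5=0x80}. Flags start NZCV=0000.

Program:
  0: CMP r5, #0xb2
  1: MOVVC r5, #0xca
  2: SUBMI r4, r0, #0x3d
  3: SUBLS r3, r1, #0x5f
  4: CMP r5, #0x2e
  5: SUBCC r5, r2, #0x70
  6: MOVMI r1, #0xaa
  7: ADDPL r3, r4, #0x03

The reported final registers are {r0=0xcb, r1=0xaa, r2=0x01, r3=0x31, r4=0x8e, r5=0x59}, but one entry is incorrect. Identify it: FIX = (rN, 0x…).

0: ✓ CMP  NZCV=1000
1: ✓ MOVVC  r5←0xca
2: ✓ SUBMI  r4←0x8e
3: ✓ SUBLS  r3←0x31
4: ✓ CMP  NZCV=1010
5: · SUBCC
6: ✓ MOVMI  r1←0xaa
7: · ADDPL

FIX = (r5, 0xca)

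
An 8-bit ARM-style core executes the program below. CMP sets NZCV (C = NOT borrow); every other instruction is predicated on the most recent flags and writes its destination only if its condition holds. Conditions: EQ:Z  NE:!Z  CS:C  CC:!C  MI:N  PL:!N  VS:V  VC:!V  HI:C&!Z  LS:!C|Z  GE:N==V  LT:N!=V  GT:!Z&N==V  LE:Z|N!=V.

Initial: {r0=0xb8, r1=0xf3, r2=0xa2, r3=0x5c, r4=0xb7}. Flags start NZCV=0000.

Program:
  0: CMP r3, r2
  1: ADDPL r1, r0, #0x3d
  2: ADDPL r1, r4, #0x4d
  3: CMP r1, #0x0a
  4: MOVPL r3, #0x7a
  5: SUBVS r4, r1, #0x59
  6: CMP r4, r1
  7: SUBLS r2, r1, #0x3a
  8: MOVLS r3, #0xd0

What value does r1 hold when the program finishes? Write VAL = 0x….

0: ✓ CMP  NZCV=1001
1: · ADDPL
2: · ADDPL
3: ✓ CMP  NZCV=1010
4: · MOVPL
5: · SUBVS
6: ✓ CMP  NZCV=1000
7: ✓ SUBLS  r2←0xb9
8: ✓ MOVLS  r3←0xd0

VAL = 0xf3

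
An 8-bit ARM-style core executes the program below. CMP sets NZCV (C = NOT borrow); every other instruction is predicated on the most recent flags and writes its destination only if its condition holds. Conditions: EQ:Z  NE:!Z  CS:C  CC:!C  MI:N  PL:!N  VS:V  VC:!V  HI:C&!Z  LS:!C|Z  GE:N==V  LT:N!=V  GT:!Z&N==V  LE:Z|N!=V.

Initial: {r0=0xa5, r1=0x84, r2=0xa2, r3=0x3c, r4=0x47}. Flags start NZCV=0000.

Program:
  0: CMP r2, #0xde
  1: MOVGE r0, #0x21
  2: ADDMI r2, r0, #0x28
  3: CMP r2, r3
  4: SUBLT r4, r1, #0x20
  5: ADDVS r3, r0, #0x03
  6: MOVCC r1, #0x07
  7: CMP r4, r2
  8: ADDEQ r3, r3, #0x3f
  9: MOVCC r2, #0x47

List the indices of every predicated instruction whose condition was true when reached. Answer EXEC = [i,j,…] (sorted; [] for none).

EXEC = [2,4,9]

[0] flags=1000 → (cmp)
[1] flags=1000 GE?F → skip
[2] flags=1000 MI?T → r2=0xcd
[3] flags=1010 → (cmp)
[4] flags=1010 LT?T → r4=0x64
[5] flags=1010 VS?F → skip
[6] flags=1010 CC?F → skip
[7] flags=1001 → (cmp)
[8] flags=1001 EQ?F → skip
[9] flags=1001 CC?T → r2=0x47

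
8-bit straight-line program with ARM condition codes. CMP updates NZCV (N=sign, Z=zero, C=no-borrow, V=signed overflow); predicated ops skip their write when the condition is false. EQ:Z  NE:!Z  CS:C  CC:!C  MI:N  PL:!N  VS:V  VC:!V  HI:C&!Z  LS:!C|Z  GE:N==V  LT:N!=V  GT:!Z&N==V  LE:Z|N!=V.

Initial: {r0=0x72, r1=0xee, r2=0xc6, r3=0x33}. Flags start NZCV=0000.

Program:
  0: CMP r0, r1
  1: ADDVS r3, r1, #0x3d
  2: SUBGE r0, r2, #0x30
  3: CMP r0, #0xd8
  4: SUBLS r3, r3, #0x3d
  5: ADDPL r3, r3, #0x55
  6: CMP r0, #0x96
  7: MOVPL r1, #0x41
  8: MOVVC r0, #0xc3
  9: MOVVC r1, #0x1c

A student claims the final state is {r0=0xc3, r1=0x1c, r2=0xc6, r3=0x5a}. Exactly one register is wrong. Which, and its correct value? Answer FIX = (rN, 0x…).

FIX = (r3, 0xee)

0: ✓ CMP  NZCV=1001
1: ✓ ADDVS  r3←0x2b
2: ✓ SUBGE  r0←0x96
3: ✓ CMP  NZCV=1000
4: ✓ SUBLS  r3←0xee
5: · ADDPL
6: ✓ CMP  NZCV=0110
7: ✓ MOVPL  r1←0x41
8: ✓ MOVVC  r0←0xc3
9: ✓ MOVVC  r1←0x1c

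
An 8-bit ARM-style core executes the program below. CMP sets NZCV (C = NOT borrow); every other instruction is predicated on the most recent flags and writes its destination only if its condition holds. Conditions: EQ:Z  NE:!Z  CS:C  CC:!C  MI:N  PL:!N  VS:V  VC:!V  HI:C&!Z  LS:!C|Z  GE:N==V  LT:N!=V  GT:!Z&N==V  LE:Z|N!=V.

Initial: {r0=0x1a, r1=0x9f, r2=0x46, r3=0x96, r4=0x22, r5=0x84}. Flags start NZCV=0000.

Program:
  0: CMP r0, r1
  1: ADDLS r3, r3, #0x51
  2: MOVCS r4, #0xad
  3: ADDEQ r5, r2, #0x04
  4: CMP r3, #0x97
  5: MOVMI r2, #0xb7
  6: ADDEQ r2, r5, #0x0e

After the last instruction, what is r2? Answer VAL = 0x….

0: ✓ CMP  NZCV=0000
1: ✓ ADDLS  r3←0xe7
2: · MOVCS
3: · ADDEQ
4: ✓ CMP  NZCV=0010
5: · MOVMI
6: · ADDEQ

VAL = 0x46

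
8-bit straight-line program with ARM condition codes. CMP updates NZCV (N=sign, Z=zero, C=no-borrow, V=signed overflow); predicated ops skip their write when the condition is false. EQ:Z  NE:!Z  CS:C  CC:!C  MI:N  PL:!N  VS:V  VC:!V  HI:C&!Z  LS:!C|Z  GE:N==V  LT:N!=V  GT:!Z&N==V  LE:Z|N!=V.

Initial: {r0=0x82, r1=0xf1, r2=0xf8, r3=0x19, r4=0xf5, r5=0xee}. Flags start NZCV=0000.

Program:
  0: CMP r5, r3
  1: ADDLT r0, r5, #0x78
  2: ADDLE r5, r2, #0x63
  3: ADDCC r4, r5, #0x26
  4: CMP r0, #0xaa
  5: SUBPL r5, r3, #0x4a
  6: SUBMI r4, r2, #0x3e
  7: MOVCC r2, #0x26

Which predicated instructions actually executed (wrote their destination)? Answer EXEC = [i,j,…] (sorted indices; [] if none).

EXEC = [1,2,6,7]

0: ✓ CMP  NZCV=1010
1: ✓ ADDLT  r0←0x66
2: ✓ ADDLE  r5←0x5b
3: · ADDCC
4: ✓ CMP  NZCV=1001
5: · SUBPL
6: ✓ SUBMI  r4←0xba
7: ✓ MOVCC  r2←0x26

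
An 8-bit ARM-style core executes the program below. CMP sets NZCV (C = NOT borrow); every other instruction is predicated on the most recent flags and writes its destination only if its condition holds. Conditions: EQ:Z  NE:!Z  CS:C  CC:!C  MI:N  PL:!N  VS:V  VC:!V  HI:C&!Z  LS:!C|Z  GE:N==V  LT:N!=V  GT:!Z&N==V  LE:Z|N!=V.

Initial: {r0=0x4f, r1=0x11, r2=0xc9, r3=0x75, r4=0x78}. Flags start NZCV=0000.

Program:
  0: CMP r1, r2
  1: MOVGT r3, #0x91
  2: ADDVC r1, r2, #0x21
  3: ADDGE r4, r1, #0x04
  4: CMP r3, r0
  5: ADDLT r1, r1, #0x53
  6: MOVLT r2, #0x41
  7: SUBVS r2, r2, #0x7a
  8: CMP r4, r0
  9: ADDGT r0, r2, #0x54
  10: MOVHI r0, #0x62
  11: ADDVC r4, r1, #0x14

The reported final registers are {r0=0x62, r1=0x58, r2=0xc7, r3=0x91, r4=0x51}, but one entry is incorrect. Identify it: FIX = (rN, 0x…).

FIX = (r1, 0x3d)

[0] flags=0000 → (cmp)
[1] flags=0000 GT?T → r3=0x91
[2] flags=0000 VC?T → r1=0xea
[3] flags=0000 GE?T → r4=0xee
[4] flags=0011 → (cmp)
[5] flags=0011 LT?T → r1=0x3d
[6] flags=0011 LT?T → r2=0x41
[7] flags=0011 VS?T → r2=0xc7
[8] flags=1010 → (cmp)
[9] flags=1010 GT?F → skip
[10] flags=1010 HI?T → r0=0x62
[11] flags=1010 VC?T → r4=0x51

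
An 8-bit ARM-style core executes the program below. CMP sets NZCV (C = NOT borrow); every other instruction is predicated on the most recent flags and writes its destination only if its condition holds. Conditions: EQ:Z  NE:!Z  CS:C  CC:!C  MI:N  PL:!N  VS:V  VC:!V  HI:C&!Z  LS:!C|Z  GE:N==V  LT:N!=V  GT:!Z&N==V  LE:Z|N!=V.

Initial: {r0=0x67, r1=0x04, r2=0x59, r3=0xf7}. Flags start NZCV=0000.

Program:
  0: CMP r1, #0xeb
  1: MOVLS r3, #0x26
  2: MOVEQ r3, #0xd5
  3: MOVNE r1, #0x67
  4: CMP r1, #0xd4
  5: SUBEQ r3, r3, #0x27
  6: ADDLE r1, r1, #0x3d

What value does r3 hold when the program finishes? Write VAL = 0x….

VAL = 0x26

[0] flags=0000 → (cmp)
[1] flags=0000 LS?T → r3=0x26
[2] flags=0000 EQ?F → skip
[3] flags=0000 NE?T → r1=0x67
[4] flags=1001 → (cmp)
[5] flags=1001 EQ?F → skip
[6] flags=1001 LE?F → skip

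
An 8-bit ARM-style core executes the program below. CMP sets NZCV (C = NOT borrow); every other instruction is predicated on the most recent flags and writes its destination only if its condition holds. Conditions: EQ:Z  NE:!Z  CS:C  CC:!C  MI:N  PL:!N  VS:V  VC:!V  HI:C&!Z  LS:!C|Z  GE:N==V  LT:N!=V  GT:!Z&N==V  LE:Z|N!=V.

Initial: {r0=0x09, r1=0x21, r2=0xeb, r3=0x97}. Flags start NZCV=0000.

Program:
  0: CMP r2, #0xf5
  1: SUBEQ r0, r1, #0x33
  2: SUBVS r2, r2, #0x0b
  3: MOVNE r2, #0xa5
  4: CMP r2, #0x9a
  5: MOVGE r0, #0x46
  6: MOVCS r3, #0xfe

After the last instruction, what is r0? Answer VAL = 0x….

[0] flags=1000 → (cmp)
[1] flags=1000 EQ?F → skip
[2] flags=1000 VS?F → skip
[3] flags=1000 NE?T → r2=0xa5
[4] flags=0010 → (cmp)
[5] flags=0010 GE?T → r0=0x46
[6] flags=0010 CS?T → r3=0xfe

VAL = 0x46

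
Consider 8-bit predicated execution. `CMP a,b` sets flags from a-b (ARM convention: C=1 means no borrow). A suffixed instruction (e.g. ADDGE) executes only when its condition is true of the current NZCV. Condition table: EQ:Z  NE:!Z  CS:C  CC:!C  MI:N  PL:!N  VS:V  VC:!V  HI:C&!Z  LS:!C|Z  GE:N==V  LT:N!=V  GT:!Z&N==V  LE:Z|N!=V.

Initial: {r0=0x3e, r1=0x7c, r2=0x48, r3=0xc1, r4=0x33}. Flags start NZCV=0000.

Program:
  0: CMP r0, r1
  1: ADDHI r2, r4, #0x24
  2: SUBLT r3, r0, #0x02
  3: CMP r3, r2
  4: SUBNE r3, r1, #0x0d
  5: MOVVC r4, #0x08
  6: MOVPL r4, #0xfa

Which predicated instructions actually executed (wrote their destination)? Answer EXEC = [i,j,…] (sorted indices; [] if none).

EXEC = [2,4,5]

0: ✓ CMP  NZCV=1000
1: · ADDHI
2: ✓ SUBLT  r3←0x3c
3: ✓ CMP  NZCV=1000
4: ✓ SUBNE  r3←0x6f
5: ✓ MOVVC  r4←0x08
6: · MOVPL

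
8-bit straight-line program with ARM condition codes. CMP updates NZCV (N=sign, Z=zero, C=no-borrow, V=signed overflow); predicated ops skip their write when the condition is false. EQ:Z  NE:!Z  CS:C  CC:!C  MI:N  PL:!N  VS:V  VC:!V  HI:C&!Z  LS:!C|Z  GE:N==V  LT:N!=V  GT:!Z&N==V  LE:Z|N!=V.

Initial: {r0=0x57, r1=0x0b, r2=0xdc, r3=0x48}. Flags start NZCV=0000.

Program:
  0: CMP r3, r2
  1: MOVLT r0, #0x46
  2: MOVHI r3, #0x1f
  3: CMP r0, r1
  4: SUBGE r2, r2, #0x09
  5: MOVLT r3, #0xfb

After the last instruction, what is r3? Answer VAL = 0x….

VAL = 0x48

0: ✓ CMP  NZCV=0000
1: · MOVLT
2: · MOVHI
3: ✓ CMP  NZCV=0010
4: ✓ SUBGE  r2←0xd3
5: · MOVLT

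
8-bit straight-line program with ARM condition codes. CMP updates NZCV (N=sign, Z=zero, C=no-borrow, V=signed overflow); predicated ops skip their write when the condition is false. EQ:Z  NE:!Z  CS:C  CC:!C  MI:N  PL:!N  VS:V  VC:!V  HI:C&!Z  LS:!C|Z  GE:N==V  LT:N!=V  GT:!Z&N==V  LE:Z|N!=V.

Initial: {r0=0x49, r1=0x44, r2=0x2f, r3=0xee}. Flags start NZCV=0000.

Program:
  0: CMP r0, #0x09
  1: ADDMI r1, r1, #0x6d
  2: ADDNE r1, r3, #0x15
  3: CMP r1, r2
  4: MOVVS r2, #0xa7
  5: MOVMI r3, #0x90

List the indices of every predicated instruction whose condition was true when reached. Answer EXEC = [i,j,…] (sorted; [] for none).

[0] flags=0010 → (cmp)
[1] flags=0010 MI?F → skip
[2] flags=0010 NE?T → r1=0x03
[3] flags=1000 → (cmp)
[4] flags=1000 VS?F → skip
[5] flags=1000 MI?T → r3=0x90

EXEC = [2,5]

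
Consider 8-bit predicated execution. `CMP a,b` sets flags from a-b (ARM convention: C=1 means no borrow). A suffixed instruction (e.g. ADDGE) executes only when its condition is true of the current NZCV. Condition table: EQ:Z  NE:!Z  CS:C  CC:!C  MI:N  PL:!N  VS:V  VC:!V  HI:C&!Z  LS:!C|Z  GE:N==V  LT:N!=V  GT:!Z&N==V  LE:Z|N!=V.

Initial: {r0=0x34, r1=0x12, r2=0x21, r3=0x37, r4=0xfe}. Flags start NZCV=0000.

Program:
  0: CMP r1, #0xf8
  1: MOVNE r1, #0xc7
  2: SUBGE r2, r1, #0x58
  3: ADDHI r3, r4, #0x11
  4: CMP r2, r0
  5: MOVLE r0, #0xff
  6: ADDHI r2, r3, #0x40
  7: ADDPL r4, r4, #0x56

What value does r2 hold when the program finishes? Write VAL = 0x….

VAL = 0x77

0: ✓ CMP  NZCV=0000
1: ✓ MOVNE  r1←0xc7
2: ✓ SUBGE  r2←0x6f
3: · ADDHI
4: ✓ CMP  NZCV=0010
5: · MOVLE
6: ✓ ADDHI  r2←0x77
7: ✓ ADDPL  r4←0x54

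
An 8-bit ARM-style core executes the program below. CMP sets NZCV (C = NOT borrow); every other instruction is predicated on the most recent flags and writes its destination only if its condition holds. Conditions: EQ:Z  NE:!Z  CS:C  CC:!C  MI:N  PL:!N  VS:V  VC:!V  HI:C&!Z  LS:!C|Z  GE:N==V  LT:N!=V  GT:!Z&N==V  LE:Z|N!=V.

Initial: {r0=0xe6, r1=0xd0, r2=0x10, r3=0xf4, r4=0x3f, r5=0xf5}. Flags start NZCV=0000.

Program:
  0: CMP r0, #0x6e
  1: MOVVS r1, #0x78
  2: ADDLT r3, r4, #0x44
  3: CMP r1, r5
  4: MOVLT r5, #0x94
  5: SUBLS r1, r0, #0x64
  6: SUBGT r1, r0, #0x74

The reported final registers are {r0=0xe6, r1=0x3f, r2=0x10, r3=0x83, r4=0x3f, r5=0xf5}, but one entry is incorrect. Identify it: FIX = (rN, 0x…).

[0] flags=0011 → (cmp)
[1] flags=0011 VS?T → r1=0x78
[2] flags=0011 LT?T → r3=0x83
[3] flags=1001 → (cmp)
[4] flags=1001 LT?F → skip
[5] flags=1001 LS?T → r1=0x82
[6] flags=1001 GT?T → r1=0x72

FIX = (r1, 0x72)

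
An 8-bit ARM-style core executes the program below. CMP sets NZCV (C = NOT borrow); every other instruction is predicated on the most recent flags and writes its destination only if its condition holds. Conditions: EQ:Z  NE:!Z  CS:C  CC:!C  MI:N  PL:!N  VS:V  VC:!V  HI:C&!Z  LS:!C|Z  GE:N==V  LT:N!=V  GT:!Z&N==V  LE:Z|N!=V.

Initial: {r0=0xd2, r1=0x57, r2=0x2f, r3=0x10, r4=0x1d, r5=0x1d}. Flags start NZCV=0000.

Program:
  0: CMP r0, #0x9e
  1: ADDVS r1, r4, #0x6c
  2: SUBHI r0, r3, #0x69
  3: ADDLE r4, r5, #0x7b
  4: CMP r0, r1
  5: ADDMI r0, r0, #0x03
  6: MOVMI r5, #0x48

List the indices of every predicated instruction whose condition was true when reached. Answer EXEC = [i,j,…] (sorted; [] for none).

0: ✓ CMP  NZCV=0010
1: · ADDVS
2: ✓ SUBHI  r0←0xa7
3: · ADDLE
4: ✓ CMP  NZCV=0011
5: · ADDMI
6: · MOVMI

EXEC = [2]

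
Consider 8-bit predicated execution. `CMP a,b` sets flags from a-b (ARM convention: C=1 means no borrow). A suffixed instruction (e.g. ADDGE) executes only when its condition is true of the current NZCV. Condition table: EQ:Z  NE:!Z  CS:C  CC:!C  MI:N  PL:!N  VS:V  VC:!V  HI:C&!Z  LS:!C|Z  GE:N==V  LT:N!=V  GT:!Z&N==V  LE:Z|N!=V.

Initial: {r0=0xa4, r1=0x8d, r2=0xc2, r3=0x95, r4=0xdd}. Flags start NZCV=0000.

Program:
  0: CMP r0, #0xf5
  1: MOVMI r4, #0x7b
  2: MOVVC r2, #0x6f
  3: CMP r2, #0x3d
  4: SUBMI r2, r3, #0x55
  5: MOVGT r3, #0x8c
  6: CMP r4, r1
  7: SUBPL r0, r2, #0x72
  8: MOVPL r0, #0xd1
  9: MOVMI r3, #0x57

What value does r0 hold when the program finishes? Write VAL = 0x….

0: ✓ CMP  NZCV=1000
1: ✓ MOVMI  r4←0x7b
2: ✓ MOVVC  r2←0x6f
3: ✓ CMP  NZCV=0010
4: · SUBMI
5: ✓ MOVGT  r3←0x8c
6: ✓ CMP  NZCV=1001
7: · SUBPL
8: · MOVPL
9: ✓ MOVMI  r3←0x57

VAL = 0xa4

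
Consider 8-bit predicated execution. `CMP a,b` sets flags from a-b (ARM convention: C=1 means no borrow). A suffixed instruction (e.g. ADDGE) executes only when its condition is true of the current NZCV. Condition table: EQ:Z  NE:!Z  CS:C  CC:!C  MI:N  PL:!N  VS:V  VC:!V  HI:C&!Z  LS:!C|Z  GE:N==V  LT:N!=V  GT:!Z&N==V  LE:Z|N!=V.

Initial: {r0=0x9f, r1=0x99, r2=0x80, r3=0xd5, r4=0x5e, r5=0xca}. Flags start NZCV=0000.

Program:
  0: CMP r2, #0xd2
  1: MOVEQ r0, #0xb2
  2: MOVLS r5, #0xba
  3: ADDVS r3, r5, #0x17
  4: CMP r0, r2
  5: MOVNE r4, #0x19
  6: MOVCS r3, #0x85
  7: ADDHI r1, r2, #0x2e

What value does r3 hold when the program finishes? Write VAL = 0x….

0: ✓ CMP  NZCV=1000
1: · MOVEQ
2: ✓ MOVLS  r5←0xba
3: · ADDVS
4: ✓ CMP  NZCV=0010
5: ✓ MOVNE  r4←0x19
6: ✓ MOVCS  r3←0x85
7: ✓ ADDHI  r1←0xae

VAL = 0x85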